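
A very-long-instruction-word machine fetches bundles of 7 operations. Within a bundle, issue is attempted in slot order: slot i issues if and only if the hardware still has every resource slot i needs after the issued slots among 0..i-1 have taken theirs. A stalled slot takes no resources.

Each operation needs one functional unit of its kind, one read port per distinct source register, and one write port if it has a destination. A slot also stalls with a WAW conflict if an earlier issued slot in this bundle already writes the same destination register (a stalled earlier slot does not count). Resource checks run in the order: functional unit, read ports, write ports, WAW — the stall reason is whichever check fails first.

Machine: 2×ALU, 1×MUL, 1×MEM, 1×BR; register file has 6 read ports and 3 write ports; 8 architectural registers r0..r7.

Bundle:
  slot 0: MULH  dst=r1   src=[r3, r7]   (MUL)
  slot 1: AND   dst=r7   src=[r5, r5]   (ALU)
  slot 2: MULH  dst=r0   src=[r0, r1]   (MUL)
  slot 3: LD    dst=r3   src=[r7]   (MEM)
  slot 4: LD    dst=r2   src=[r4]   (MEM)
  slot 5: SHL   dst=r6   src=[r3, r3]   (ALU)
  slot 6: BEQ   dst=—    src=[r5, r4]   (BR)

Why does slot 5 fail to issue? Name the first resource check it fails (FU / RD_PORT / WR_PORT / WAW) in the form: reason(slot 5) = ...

#0 MUL src=r3,r7 dispatched  <A:2 Mu:0 Ld:1 B:1 rd:4 wr:2>
#1 ALU src=r5,r5 dispatched  <A:1 Mu:0 Ld:1 B:1 rd:3 wr:1>
#2 MUL src=r0,r1 held:FU  <A:1 Mu:0 Ld:1 B:1 rd:3 wr:1>
#3 MEM src=r7 dispatched  <A:1 Mu:0 Ld:0 B:1 rd:2 wr:0>
#4 MEM src=r4 held:FU  <A:1 Mu:0 Ld:0 B:1 rd:2 wr:0>
#5 ALU src=r3,r3 held:WR_PORT  <A:1 Mu:0 Ld:0 B:1 rd:2 wr:0>
#6 BR src=r5,r4 dispatched  <A:1 Mu:0 Ld:0 B:0 rd:0 wr:0>

reason(slot 5) = WR_PORT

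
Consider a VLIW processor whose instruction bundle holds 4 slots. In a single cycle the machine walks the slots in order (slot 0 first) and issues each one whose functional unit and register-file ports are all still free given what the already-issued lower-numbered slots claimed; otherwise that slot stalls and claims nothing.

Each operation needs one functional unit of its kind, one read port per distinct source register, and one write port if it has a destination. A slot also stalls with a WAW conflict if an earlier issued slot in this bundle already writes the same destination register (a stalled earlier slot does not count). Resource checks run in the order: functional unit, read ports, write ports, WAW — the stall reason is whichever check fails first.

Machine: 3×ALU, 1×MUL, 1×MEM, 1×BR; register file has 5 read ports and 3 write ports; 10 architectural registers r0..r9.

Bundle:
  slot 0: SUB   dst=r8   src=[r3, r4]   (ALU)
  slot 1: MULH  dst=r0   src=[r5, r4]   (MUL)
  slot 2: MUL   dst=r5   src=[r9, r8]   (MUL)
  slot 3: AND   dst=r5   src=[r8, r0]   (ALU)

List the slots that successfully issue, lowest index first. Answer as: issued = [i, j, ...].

#0 ALU src=r3,r4 dispatched  <A:2 Mu:1 Ld:1 B:1 rd:3 wr:2>
#1 MUL src=r5,r4 dispatched  <A:2 Mu:0 Ld:1 B:1 rd:1 wr:1>
#2 MUL src=r9,r8 held:FU  <A:2 Mu:0 Ld:1 B:1 rd:1 wr:1>
#3 ALU src=r8,r0 held:RD_PORT  <A:2 Mu:0 Ld:1 B:1 rd:1 wr:1>

issued = [0, 1]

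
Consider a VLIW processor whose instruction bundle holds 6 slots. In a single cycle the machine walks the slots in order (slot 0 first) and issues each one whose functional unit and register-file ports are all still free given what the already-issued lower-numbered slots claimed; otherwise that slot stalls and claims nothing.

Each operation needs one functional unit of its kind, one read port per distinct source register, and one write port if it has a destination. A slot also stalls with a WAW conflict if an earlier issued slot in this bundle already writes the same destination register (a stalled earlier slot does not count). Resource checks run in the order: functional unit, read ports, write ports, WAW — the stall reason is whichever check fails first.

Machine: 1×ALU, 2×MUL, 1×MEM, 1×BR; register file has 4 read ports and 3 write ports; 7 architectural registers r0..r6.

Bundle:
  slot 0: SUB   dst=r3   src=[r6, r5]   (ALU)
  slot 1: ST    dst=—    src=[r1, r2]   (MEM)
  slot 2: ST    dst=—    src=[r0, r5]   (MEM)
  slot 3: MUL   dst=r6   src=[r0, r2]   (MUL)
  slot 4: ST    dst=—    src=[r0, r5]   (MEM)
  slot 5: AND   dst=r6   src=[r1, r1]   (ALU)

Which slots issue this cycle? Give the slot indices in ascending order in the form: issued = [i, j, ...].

issued = [0, 1]

#0 ALU src=r6,r5 dispatched  <A:0 Mu:2 Ld:1 B:1 rd:2 wr:2>
#1 MEM src=r1,r2 dispatched  <A:0 Mu:2 Ld:0 B:1 rd:0 wr:2>
#2 MEM src=r0,r5 held:FU  <A:0 Mu:2 Ld:0 B:1 rd:0 wr:2>
#3 MUL src=r0,r2 held:RD_PORT  <A:0 Mu:2 Ld:0 B:1 rd:0 wr:2>
#4 MEM src=r0,r5 held:FU  <A:0 Mu:2 Ld:0 B:1 rd:0 wr:2>
#5 ALU src=r1,r1 held:FU  <A:0 Mu:2 Ld:0 B:1 rd:0 wr:2>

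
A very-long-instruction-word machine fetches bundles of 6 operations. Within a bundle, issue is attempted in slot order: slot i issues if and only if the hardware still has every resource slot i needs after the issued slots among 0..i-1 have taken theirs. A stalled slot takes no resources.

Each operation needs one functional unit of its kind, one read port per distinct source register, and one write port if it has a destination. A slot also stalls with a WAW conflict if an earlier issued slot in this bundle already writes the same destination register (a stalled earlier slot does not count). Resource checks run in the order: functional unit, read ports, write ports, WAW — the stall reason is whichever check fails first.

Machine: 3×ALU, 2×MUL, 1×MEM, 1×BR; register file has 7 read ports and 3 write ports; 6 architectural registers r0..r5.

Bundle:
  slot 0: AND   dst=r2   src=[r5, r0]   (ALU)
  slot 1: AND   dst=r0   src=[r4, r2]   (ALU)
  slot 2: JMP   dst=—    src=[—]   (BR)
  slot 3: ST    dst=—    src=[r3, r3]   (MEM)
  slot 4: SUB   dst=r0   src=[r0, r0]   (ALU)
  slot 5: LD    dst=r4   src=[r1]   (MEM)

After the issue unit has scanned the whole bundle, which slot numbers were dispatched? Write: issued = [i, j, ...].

(0) want 1×ALU +2rd +1wr — yes → AL2|MU2|ME1|BR1|rd5|wr2
(1) want 1×ALU +2rd +1wr — yes → AL1|MU2|ME1|BR1|rd3|wr1
(2) want 1×BR +0rd +0wr — yes → AL1|MU2|ME1|BR0|rd3|wr1
(3) want 1×MEM +1rd +0wr — yes → AL1|MU2|ME0|BR0|rd2|wr1
(4) want 1×ALU +1rd +1wr — WAW → AL1|MU2|ME0|BR0|rd2|wr1
(5) want 1×MEM +1rd +1wr — FU → AL1|MU2|ME0|BR0|rd2|wr1

issued = [0, 1, 2, 3]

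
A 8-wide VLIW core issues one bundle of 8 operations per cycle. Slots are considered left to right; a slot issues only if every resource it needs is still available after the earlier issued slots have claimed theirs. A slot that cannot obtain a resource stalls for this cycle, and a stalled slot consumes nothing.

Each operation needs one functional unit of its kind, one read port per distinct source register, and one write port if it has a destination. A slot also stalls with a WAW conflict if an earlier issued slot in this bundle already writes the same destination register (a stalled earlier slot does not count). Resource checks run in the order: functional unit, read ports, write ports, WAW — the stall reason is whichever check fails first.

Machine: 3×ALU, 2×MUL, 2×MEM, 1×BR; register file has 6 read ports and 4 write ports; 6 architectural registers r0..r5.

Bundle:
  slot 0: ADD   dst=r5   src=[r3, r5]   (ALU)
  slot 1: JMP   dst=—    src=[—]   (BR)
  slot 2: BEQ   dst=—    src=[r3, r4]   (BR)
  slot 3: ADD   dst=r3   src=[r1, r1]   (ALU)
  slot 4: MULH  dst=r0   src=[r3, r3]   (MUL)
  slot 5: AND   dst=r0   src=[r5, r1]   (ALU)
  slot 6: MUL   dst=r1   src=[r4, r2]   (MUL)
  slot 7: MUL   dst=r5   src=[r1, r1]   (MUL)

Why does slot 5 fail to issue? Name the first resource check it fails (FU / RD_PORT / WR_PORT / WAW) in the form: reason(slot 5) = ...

#0 ALU src=r3,r5 dispatched  <A:2 Mu:2 Ld:2 B:1 rd:4 wr:3>
#1 BR src=- dispatched  <A:2 Mu:2 Ld:2 B:0 rd:4 wr:3>
#2 BR src=r3,r4 held:FU  <A:2 Mu:2 Ld:2 B:0 rd:4 wr:3>
#3 ALU src=r1,r1 dispatched  <A:1 Mu:2 Ld:2 B:0 rd:3 wr:2>
#4 MUL src=r3,r3 dispatched  <A:1 Mu:1 Ld:2 B:0 rd:2 wr:1>
#5 ALU src=r5,r1 held:WAW  <A:1 Mu:1 Ld:2 B:0 rd:2 wr:1>
#6 MUL src=r4,r2 dispatched  <A:1 Mu:0 Ld:2 B:0 rd:0 wr:0>
#7 MUL src=r1,r1 held:FU  <A:1 Mu:0 Ld:2 B:0 rd:0 wr:0>

reason(slot 5) = WAW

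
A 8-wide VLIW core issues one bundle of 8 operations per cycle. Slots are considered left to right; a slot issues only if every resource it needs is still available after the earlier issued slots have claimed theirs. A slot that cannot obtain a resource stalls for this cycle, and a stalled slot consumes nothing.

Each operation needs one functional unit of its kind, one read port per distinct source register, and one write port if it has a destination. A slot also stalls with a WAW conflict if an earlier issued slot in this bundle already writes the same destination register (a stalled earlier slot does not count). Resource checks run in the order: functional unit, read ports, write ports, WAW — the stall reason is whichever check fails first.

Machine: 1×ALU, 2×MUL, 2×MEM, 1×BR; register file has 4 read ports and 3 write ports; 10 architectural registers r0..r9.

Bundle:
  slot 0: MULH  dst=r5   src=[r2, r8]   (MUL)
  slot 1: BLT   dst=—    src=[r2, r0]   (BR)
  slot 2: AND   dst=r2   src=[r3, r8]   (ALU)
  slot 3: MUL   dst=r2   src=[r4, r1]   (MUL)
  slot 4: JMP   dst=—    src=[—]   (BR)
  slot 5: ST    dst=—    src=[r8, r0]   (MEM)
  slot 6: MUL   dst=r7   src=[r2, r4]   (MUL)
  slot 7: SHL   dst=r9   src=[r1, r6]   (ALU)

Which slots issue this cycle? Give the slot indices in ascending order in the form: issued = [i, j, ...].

slot 0 (MUL): ISSUE — free A1,Mu1,Ld2,B1 rp2 wp2
slot 1 (BR): ISSUE — free A1,Mu1,Ld2,B0 rp0 wp2
slot 2 (ALU): stall RD_PORT — free A1,Mu1,Ld2,B0 rp0 wp2
slot 3 (MUL): stall RD_PORT — free A1,Mu1,Ld2,B0 rp0 wp2
slot 4 (BR): stall FU — free A1,Mu1,Ld2,B0 rp0 wp2
slot 5 (MEM): stall RD_PORT — free A1,Mu1,Ld2,B0 rp0 wp2
slot 6 (MUL): stall RD_PORT — free A1,Mu1,Ld2,B0 rp0 wp2
slot 7 (ALU): stall RD_PORT — free A1,Mu1,Ld2,B0 rp0 wp2

issued = [0, 1]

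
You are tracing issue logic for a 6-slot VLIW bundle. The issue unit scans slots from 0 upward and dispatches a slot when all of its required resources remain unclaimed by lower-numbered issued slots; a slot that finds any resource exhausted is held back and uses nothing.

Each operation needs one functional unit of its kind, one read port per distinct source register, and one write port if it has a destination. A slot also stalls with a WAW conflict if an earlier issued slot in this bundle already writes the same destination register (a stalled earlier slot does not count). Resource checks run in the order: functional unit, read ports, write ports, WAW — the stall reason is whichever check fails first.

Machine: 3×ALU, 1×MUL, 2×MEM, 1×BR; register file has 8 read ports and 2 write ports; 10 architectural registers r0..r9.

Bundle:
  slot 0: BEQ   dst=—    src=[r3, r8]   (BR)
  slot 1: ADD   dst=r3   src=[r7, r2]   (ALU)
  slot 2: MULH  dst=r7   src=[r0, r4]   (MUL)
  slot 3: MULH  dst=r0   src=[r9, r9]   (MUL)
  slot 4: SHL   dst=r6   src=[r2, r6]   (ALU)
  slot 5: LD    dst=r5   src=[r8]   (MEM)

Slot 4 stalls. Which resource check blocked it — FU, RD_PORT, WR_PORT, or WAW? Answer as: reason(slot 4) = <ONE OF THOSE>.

reason(slot 4) = WR_PORT

(0) want 1×BR +2rd +0wr — yes → AL3|MU1|ME2|BR0|rd6|wr2
(1) want 1×ALU +2rd +1wr — yes → AL2|MU1|ME2|BR0|rd4|wr1
(2) want 1×MUL +2rd +1wr — yes → AL2|MU0|ME2|BR0|rd2|wr0
(3) want 1×MUL +1rd +1wr — FU → AL2|MU0|ME2|BR0|rd2|wr0
(4) want 1×ALU +2rd +1wr — WR_PORT → AL2|MU0|ME2|BR0|rd2|wr0
(5) want 1×MEM +1rd +1wr — WR_PORT → AL2|MU0|ME2|BR0|rd2|wr0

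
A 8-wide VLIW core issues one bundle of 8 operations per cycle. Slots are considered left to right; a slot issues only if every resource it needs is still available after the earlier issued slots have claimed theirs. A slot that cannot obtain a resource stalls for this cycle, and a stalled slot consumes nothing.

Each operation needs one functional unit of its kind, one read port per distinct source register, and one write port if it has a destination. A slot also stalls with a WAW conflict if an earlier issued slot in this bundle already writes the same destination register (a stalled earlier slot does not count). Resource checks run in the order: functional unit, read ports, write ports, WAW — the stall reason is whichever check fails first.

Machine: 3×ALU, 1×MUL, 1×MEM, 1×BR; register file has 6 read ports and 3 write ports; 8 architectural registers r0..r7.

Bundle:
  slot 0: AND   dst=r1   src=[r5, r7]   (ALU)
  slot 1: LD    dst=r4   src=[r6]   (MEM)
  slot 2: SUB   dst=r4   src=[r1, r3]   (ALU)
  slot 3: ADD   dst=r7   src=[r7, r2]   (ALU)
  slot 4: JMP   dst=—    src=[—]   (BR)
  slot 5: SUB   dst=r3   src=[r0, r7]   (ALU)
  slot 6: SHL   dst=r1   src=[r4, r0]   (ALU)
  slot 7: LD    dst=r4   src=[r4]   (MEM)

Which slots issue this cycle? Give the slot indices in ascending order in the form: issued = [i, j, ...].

  0. ALU→r1 ⇒ go  {2A/1Mu/1Ld/1B | 4r 2w}
  1. MEM→r4 ⇒ go  {2A/1Mu/0Ld/1B | 3r 1w}
  2. ALU→r4 ⇒ no(WAW)  {2A/1Mu/0Ld/1B | 3r 1w}
  3. ALU→r7 ⇒ go  {1A/1Mu/0Ld/1B | 1r 0w}
  4. BR ⇒ go  {1A/1Mu/0Ld/0B | 1r 0w}
  5. ALU→r3 ⇒ no(RD_PORT)  {1A/1Mu/0Ld/0B | 1r 0w}
  6. ALU→r1 ⇒ no(RD_PORT)  {1A/1Mu/0Ld/0B | 1r 0w}
  7. MEM→r4 ⇒ no(FU)  {1A/1Mu/0Ld/0B | 1r 0w}

issued = [0, 1, 3, 4]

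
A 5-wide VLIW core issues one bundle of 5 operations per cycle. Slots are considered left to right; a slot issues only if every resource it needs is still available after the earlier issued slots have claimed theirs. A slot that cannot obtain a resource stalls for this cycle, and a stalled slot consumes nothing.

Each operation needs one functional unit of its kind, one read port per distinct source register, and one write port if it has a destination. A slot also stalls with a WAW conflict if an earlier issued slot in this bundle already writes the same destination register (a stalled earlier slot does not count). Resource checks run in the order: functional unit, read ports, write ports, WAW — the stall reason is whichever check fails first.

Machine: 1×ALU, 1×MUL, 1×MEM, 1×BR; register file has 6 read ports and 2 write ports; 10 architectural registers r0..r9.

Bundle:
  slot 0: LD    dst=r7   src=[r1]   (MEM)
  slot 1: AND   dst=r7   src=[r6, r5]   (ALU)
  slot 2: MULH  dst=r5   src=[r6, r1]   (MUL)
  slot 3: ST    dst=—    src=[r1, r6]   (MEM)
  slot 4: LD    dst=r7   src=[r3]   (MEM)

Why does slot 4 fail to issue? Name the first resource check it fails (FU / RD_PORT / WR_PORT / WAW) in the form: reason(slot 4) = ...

reason(slot 4) = FU

(0) want 1×MEM +1rd +1wr — yes → AL1|MU1|ME0|BR1|rd5|wr1
(1) want 1×ALU +2rd +1wr — WAW → AL1|MU1|ME0|BR1|rd5|wr1
(2) want 1×MUL +2rd +1wr — yes → AL1|MU0|ME0|BR1|rd3|wr0
(3) want 1×MEM +2rd +0wr — FU → AL1|MU0|ME0|BR1|rd3|wr0
(4) want 1×MEM +1rd +1wr — FU → AL1|MU0|ME0|BR1|rd3|wr0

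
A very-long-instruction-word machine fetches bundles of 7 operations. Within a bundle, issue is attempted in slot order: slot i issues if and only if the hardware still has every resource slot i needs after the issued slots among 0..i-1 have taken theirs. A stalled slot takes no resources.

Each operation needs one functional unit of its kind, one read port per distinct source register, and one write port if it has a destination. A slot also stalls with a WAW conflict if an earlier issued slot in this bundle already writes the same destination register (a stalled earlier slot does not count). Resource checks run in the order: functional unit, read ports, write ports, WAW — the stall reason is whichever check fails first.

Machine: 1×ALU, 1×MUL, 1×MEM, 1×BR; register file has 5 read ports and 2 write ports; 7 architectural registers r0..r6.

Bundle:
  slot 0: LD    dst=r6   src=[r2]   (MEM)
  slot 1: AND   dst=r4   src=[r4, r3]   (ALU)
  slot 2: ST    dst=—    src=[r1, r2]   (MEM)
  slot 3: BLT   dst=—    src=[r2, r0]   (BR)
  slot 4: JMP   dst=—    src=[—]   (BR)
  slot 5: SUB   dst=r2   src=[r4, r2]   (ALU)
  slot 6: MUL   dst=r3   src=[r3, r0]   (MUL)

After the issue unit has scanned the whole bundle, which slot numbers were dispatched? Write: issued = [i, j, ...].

issued = [0, 1, 3]

slot 0 (MEM): ISSUE — free A1,Mu1,Ld0,B1 rp4 wp1
slot 1 (ALU): ISSUE — free A0,Mu1,Ld0,B1 rp2 wp0
slot 2 (MEM): stall FU — free A0,Mu1,Ld0,B1 rp2 wp0
slot 3 (BR): ISSUE — free A0,Mu1,Ld0,B0 rp0 wp0
slot 4 (BR): stall FU — free A0,Mu1,Ld0,B0 rp0 wp0
slot 5 (ALU): stall FU — free A0,Mu1,Ld0,B0 rp0 wp0
slot 6 (MUL): stall RD_PORT — free A0,Mu1,Ld0,B0 rp0 wp0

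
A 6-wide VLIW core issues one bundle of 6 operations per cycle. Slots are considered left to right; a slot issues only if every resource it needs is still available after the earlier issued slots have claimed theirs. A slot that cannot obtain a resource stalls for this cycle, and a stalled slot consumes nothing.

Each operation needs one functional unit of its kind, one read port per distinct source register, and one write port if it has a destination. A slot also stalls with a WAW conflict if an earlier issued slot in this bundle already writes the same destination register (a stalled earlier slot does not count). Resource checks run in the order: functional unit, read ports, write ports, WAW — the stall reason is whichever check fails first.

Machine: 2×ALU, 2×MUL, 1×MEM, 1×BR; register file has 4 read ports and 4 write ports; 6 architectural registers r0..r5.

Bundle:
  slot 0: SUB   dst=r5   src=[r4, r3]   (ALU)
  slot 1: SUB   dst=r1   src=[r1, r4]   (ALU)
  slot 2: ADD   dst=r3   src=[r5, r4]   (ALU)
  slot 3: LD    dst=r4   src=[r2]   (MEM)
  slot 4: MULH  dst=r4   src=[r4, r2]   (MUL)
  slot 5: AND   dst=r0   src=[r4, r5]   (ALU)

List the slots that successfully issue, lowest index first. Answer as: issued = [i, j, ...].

issued = [0, 1]

slot 0 (ALU): ISSUE — free A1,Mu2,Ld1,B1 rp2 wp3
slot 1 (ALU): ISSUE — free A0,Mu2,Ld1,B1 rp0 wp2
slot 2 (ALU): stall FU — free A0,Mu2,Ld1,B1 rp0 wp2
slot 3 (MEM): stall RD_PORT — free A0,Mu2,Ld1,B1 rp0 wp2
slot 4 (MUL): stall RD_PORT — free A0,Mu2,Ld1,B1 rp0 wp2
slot 5 (ALU): stall FU — free A0,Mu2,Ld1,B1 rp0 wp2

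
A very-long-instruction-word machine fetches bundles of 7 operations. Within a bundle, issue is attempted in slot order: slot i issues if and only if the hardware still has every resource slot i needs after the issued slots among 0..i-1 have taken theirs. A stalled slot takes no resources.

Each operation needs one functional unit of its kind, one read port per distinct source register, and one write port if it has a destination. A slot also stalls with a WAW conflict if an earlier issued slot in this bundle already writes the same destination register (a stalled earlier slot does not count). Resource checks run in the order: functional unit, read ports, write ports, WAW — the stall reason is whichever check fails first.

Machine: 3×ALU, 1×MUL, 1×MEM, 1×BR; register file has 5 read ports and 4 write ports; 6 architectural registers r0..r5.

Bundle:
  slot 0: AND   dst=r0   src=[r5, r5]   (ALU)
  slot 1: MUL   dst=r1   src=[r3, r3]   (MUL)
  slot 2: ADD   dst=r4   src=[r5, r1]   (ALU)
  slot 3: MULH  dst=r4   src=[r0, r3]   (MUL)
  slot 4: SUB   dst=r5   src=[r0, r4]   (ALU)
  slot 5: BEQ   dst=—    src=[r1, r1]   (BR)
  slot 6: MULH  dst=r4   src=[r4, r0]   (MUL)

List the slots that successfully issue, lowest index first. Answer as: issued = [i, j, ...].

issued = [0, 1, 2, 5]

  0. ALU→r0 ⇒ go  {2A/1Mu/1Ld/1B | 4r 3w}
  1. MUL→r1 ⇒ go  {2A/0Mu/1Ld/1B | 3r 2w}
  2. ALU→r4 ⇒ go  {1A/0Mu/1Ld/1B | 1r 1w}
  3. MUL→r4 ⇒ no(FU)  {1A/0Mu/1Ld/1B | 1r 1w}
  4. ALU→r5 ⇒ no(RD_PORT)  {1A/0Mu/1Ld/1B | 1r 1w}
  5. BR ⇒ go  {1A/0Mu/1Ld/0B | 0r 1w}
  6. MUL→r4 ⇒ no(FU)  {1A/0Mu/1Ld/0B | 0r 1w}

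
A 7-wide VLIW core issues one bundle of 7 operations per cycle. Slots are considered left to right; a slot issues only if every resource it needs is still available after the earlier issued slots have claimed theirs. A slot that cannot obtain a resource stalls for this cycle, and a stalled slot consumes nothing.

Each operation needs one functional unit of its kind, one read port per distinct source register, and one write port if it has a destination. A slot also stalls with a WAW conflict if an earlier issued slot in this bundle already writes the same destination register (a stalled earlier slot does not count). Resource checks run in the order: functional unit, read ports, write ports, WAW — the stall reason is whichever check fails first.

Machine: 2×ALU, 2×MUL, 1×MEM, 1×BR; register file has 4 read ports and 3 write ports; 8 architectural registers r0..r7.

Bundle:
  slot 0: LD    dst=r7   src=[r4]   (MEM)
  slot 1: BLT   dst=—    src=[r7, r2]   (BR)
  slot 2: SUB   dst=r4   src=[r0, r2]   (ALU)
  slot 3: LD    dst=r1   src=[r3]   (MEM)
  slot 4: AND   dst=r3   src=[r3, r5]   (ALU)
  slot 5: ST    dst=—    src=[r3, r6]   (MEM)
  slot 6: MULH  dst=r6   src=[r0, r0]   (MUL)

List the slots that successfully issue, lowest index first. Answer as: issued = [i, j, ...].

[0] MEM needs rd=1 wr=1: ok; after: ALU=2 MUL=2 MEM=0 BR=1, R=3, W=2
[1] BR needs rd=2 wr=0: ok; after: ALU=2 MUL=2 MEM=0 BR=0, R=1, W=2
[2] ALU needs rd=2 wr=1: RD_PORT; after: ALU=2 MUL=2 MEM=0 BR=0, R=1, W=2
[3] MEM needs rd=1 wr=1: FU; after: ALU=2 MUL=2 MEM=0 BR=0, R=1, W=2
[4] ALU needs rd=2 wr=1: RD_PORT; after: ALU=2 MUL=2 MEM=0 BR=0, R=1, W=2
[5] MEM needs rd=2 wr=0: FU; after: ALU=2 MUL=2 MEM=0 BR=0, R=1, W=2
[6] MUL needs rd=1 wr=1: ok; after: ALU=2 MUL=1 MEM=0 BR=0, R=0, W=1

issued = [0, 1, 6]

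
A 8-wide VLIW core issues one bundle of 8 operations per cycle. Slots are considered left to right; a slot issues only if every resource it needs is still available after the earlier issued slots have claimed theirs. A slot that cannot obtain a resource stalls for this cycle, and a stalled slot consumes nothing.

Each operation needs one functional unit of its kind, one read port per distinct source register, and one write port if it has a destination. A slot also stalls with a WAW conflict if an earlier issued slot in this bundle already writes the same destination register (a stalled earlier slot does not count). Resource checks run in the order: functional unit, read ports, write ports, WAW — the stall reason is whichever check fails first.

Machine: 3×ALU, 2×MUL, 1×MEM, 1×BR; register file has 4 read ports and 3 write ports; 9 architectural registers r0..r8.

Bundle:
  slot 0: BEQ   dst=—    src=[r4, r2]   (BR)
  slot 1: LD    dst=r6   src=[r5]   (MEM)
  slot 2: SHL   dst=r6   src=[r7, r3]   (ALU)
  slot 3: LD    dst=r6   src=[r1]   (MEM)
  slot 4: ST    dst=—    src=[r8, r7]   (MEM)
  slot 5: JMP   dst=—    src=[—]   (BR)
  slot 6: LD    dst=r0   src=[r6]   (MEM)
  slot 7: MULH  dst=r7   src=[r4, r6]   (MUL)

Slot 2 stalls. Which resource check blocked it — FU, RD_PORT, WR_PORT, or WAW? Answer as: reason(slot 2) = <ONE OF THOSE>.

[0] BR needs rd=2 wr=0: ok; after: ALU=3 MUL=2 MEM=1 BR=0, R=2, W=3
[1] MEM needs rd=1 wr=1: ok; after: ALU=3 MUL=2 MEM=0 BR=0, R=1, W=2
[2] ALU needs rd=2 wr=1: RD_PORT; after: ALU=3 MUL=2 MEM=0 BR=0, R=1, W=2
[3] MEM needs rd=1 wr=1: FU; after: ALU=3 MUL=2 MEM=0 BR=0, R=1, W=2
[4] MEM needs rd=2 wr=0: FU; after: ALU=3 MUL=2 MEM=0 BR=0, R=1, W=2
[5] BR needs rd=0 wr=0: FU; after: ALU=3 MUL=2 MEM=0 BR=0, R=1, W=2
[6] MEM needs rd=1 wr=1: FU; after: ALU=3 MUL=2 MEM=0 BR=0, R=1, W=2
[7] MUL needs rd=2 wr=1: RD_PORT; after: ALU=3 MUL=2 MEM=0 BR=0, R=1, W=2

reason(slot 2) = RD_PORT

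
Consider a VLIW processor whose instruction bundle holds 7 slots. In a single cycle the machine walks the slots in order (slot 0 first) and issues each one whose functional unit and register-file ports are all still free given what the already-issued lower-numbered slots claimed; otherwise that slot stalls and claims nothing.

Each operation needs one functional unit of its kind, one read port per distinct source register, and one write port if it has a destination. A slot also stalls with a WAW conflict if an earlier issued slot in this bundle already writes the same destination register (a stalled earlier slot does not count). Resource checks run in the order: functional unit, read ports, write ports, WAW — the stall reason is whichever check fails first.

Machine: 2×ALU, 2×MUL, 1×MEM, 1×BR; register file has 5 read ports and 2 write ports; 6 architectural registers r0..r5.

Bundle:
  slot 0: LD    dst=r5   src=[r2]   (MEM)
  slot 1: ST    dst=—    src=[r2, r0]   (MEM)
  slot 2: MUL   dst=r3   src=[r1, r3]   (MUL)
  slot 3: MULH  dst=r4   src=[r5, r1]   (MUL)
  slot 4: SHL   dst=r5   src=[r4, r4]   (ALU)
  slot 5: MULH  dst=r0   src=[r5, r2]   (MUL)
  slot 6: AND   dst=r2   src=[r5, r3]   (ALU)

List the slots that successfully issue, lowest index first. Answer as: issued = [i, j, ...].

(0) want 1×MEM +1rd +1wr — yes → AL2|MU2|ME0|BR1|rd4|wr1
(1) want 1×MEM +2rd +0wr — FU → AL2|MU2|ME0|BR1|rd4|wr1
(2) want 1×MUL +2rd +1wr — yes → AL2|MU1|ME0|BR1|rd2|wr0
(3) want 1×MUL +2rd +1wr — WR_PORT → AL2|MU1|ME0|BR1|rd2|wr0
(4) want 1×ALU +1rd +1wr — WR_PORT → AL2|MU1|ME0|BR1|rd2|wr0
(5) want 1×MUL +2rd +1wr — WR_PORT → AL2|MU1|ME0|BR1|rd2|wr0
(6) want 1×ALU +2rd +1wr — WR_PORT → AL2|MU1|ME0|BR1|rd2|wr0

issued = [0, 2]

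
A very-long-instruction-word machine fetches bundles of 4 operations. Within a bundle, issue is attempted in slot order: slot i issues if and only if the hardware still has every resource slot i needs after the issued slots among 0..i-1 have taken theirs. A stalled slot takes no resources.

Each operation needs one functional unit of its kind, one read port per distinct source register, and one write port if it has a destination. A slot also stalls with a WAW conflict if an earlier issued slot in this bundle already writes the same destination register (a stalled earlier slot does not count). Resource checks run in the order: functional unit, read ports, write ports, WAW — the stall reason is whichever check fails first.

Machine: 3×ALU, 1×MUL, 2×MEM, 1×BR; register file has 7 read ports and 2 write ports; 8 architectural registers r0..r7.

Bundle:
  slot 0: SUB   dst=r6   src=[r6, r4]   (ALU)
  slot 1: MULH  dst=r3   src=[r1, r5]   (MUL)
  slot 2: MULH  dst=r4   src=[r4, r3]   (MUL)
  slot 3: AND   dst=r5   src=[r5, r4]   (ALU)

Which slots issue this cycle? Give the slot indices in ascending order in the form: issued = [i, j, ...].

issued = [0, 1]

[0] ALU needs rd=2 wr=1: ok; after: ALU=2 MUL=1 MEM=2 BR=1, R=5, W=1
[1] MUL needs rd=2 wr=1: ok; after: ALU=2 MUL=0 MEM=2 BR=1, R=3, W=0
[2] MUL needs rd=2 wr=1: FU; after: ALU=2 MUL=0 MEM=2 BR=1, R=3, W=0
[3] ALU needs rd=2 wr=1: WR_PORT; after: ALU=2 MUL=0 MEM=2 BR=1, R=3, W=0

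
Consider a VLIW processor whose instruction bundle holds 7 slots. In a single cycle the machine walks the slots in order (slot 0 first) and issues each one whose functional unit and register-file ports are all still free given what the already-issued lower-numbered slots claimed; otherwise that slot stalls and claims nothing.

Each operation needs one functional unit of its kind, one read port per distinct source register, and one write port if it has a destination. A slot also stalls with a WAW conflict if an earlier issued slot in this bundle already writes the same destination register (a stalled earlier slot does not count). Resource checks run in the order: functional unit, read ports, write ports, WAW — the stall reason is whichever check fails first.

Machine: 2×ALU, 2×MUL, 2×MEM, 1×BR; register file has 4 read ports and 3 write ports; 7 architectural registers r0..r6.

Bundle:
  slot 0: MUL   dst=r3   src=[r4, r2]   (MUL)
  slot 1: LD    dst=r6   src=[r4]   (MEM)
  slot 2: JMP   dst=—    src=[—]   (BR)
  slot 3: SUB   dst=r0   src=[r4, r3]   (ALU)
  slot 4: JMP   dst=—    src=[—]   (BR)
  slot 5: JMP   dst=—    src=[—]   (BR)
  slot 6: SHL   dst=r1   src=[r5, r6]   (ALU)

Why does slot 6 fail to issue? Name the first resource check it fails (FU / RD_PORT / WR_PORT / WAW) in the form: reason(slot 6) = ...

  0. MUL→r3 ⇒ go  {2A/1Mu/2Ld/1B | 2r 2w}
  1. MEM→r6 ⇒ go  {2A/1Mu/1Ld/1B | 1r 1w}
  2. BR ⇒ go  {2A/1Mu/1Ld/0B | 1r 1w}
  3. ALU→r0 ⇒ no(RD_PORT)  {2A/1Mu/1Ld/0B | 1r 1w}
  4. BR ⇒ no(FU)  {2A/1Mu/1Ld/0B | 1r 1w}
  5. BR ⇒ no(FU)  {2A/1Mu/1Ld/0B | 1r 1w}
  6. ALU→r1 ⇒ no(RD_PORT)  {2A/1Mu/1Ld/0B | 1r 1w}

reason(slot 6) = RD_PORT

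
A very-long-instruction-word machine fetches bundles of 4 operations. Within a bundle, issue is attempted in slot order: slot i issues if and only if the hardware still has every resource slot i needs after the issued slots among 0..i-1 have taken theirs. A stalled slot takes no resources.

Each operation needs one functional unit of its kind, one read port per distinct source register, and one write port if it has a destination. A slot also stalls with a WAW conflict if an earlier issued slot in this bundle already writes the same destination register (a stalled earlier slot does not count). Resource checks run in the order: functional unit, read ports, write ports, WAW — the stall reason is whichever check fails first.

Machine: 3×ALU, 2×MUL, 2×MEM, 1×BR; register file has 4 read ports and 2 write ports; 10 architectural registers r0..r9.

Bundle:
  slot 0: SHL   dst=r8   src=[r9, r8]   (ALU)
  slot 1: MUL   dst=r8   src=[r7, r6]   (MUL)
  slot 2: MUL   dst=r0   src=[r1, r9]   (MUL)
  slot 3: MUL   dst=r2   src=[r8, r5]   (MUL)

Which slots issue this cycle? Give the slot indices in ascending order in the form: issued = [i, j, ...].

issued = [0, 2]

  0. ALU→r8 ⇒ go  {2A/2Mu/2Ld/1B | 2r 1w}
  1. MUL→r8 ⇒ no(WAW)  {2A/2Mu/2Ld/1B | 2r 1w}
  2. MUL→r0 ⇒ go  {2A/1Mu/2Ld/1B | 0r 0w}
  3. MUL→r2 ⇒ no(RD_PORT)  {2A/1Mu/2Ld/1B | 0r 0w}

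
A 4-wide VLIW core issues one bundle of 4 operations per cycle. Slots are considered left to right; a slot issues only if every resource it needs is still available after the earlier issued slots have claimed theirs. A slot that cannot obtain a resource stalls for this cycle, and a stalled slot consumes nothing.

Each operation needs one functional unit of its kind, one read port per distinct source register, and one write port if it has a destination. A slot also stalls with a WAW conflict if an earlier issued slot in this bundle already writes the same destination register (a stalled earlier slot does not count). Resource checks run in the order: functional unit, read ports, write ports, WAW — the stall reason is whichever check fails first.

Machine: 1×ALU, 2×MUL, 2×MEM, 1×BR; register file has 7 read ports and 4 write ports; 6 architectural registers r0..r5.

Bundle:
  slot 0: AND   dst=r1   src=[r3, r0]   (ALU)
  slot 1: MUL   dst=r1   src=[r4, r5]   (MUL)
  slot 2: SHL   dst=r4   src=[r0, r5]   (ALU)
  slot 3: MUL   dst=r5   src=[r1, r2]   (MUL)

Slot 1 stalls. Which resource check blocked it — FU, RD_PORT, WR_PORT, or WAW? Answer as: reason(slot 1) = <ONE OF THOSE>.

(0) want 1×ALU +2rd +1wr — yes → AL0|MU2|ME2|BR1|rd5|wr3
(1) want 1×MUL +2rd +1wr — WAW → AL0|MU2|ME2|BR1|rd5|wr3
(2) want 1×ALU +2rd +1wr — FU → AL0|MU2|ME2|BR1|rd5|wr3
(3) want 1×MUL +2rd +1wr — yes → AL0|MU1|ME2|BR1|rd3|wr2

reason(slot 1) = WAW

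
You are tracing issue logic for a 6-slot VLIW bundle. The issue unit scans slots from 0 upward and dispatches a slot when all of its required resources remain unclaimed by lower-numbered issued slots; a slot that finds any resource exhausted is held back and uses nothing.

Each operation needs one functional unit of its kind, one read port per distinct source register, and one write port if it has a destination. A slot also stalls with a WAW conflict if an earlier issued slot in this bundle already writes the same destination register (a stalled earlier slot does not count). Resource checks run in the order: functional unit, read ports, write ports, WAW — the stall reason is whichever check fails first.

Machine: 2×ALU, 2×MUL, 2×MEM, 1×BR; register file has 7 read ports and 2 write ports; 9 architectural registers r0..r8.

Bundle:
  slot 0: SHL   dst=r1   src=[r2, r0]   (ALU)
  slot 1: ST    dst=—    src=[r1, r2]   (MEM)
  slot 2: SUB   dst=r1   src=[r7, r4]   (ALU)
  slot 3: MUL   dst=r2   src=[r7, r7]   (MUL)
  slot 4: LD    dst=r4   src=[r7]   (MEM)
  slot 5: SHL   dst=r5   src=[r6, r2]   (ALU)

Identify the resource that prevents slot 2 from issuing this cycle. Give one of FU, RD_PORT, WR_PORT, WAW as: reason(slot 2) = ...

reason(slot 2) = WAW

[0] ALU needs rd=2 wr=1: ok; after: ALU=1 MUL=2 MEM=2 BR=1, R=5, W=1
[1] MEM needs rd=2 wr=0: ok; after: ALU=1 MUL=2 MEM=1 BR=1, R=3, W=1
[2] ALU needs rd=2 wr=1: WAW; after: ALU=1 MUL=2 MEM=1 BR=1, R=3, W=1
[3] MUL needs rd=1 wr=1: ok; after: ALU=1 MUL=1 MEM=1 BR=1, R=2, W=0
[4] MEM needs rd=1 wr=1: WR_PORT; after: ALU=1 MUL=1 MEM=1 BR=1, R=2, W=0
[5] ALU needs rd=2 wr=1: WR_PORT; after: ALU=1 MUL=1 MEM=1 BR=1, R=2, W=0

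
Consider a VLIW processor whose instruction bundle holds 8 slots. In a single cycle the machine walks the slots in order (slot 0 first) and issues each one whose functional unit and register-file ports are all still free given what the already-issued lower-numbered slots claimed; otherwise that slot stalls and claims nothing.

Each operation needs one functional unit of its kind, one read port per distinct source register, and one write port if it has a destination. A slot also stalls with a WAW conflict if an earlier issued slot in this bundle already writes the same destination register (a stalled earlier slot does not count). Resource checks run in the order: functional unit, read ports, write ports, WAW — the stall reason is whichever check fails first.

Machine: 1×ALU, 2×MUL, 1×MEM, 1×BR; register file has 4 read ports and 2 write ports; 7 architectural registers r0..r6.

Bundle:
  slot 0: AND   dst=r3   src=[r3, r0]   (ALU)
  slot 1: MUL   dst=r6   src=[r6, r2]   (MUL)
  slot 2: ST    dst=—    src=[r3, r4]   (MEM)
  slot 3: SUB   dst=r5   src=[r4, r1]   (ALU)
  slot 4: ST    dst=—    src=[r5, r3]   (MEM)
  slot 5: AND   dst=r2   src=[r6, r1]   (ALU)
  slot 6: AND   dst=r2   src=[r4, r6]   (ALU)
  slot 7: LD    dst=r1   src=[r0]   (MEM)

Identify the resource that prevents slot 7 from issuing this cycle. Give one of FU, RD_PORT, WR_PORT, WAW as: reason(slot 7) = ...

reason(slot 7) = RD_PORT

  0. ALU→r3 ⇒ go  {0A/2Mu/1Ld/1B | 2r 1w}
  1. MUL→r6 ⇒ go  {0A/1Mu/1Ld/1B | 0r 0w}
  2. MEM ⇒ no(RD_PORT)  {0A/1Mu/1Ld/1B | 0r 0w}
  3. ALU→r5 ⇒ no(FU)  {0A/1Mu/1Ld/1B | 0r 0w}
  4. MEM ⇒ no(RD_PORT)  {0A/1Mu/1Ld/1B | 0r 0w}
  5. ALU→r2 ⇒ no(FU)  {0A/1Mu/1Ld/1B | 0r 0w}
  6. ALU→r2 ⇒ no(FU)  {0A/1Mu/1Ld/1B | 0r 0w}
  7. MEM→r1 ⇒ no(RD_PORT)  {0A/1Mu/1Ld/1B | 0r 0w}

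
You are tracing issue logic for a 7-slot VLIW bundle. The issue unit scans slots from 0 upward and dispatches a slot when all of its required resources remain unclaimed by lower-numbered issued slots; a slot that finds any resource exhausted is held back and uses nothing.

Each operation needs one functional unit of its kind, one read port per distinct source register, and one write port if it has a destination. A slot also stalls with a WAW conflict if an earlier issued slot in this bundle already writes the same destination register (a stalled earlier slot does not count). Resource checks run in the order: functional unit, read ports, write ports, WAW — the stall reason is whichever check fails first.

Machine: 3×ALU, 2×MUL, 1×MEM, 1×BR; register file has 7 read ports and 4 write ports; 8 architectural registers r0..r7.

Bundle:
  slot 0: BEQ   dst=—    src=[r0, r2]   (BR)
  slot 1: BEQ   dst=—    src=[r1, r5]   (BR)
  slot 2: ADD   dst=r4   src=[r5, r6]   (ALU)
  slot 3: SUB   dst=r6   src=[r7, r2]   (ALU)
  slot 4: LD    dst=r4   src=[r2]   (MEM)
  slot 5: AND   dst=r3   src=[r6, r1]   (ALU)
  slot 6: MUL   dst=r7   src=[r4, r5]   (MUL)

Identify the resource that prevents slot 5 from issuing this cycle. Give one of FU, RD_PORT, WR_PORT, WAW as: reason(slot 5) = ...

reason(slot 5) = RD_PORT

(0) want 1×BR +2rd +0wr — yes → AL3|MU2|ME1|BR0|rd5|wr4
(1) want 1×BR +2rd +0wr — FU → AL3|MU2|ME1|BR0|rd5|wr4
(2) want 1×ALU +2rd +1wr — yes → AL2|MU2|ME1|BR0|rd3|wr3
(3) want 1×ALU +2rd +1wr — yes → AL1|MU2|ME1|BR0|rd1|wr2
(4) want 1×MEM +1rd +1wr — WAW → AL1|MU2|ME1|BR0|rd1|wr2
(5) want 1×ALU +2rd +1wr — RD_PORT → AL1|MU2|ME1|BR0|rd1|wr2
(6) want 1×MUL +2rd +1wr — RD_PORT → AL1|MU2|ME1|BR0|rd1|wr2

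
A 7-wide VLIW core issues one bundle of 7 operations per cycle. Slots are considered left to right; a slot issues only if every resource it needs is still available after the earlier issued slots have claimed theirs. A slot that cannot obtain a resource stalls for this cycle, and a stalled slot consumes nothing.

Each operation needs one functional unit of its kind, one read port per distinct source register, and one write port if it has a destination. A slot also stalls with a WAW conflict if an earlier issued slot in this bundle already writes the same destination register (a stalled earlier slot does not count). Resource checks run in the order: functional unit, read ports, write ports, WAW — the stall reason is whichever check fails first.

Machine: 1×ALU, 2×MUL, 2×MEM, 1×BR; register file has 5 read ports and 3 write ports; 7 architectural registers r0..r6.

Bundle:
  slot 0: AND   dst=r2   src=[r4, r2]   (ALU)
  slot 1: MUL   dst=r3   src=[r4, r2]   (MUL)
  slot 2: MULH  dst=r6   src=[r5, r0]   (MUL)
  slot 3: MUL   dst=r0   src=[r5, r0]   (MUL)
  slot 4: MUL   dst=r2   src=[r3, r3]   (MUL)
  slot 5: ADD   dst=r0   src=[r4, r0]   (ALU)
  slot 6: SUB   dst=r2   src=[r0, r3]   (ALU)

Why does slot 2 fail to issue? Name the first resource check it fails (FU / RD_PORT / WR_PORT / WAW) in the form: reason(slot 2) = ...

slot 0 (ALU): ISSUE — free A0,Mu2,Ld2,B1 rp3 wp2
slot 1 (MUL): ISSUE — free A0,Mu1,Ld2,B1 rp1 wp1
slot 2 (MUL): stall RD_PORT — free A0,Mu1,Ld2,B1 rp1 wp1
slot 3 (MUL): stall RD_PORT — free A0,Mu1,Ld2,B1 rp1 wp1
slot 4 (MUL): stall WAW — free A0,Mu1,Ld2,B1 rp1 wp1
slot 5 (ALU): stall FU — free A0,Mu1,Ld2,B1 rp1 wp1
slot 6 (ALU): stall FU — free A0,Mu1,Ld2,B1 rp1 wp1

reason(slot 2) = RD_PORT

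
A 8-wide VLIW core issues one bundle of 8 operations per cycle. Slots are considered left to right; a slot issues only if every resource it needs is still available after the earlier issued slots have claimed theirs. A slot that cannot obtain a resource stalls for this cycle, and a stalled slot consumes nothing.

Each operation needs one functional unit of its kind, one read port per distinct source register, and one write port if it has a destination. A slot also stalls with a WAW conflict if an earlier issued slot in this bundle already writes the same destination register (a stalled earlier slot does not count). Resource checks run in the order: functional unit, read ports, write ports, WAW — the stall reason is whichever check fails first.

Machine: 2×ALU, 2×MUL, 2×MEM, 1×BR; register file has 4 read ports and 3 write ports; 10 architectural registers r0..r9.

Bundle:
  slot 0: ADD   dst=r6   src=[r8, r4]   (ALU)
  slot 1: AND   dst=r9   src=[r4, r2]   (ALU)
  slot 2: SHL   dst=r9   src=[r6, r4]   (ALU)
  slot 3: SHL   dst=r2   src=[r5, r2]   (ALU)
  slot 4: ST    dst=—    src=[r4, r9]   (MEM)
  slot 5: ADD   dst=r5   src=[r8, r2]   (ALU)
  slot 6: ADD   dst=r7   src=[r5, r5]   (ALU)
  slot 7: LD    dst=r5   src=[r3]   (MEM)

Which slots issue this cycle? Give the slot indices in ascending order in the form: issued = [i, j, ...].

issued = [0, 1]

  0. ALU→r6 ⇒ go  {1A/2Mu/2Ld/1B | 2r 2w}
  1. ALU→r9 ⇒ go  {0A/2Mu/2Ld/1B | 0r 1w}
  2. ALU→r9 ⇒ no(FU)  {0A/2Mu/2Ld/1B | 0r 1w}
  3. ALU→r2 ⇒ no(FU)  {0A/2Mu/2Ld/1B | 0r 1w}
  4. MEM ⇒ no(RD_PORT)  {0A/2Mu/2Ld/1B | 0r 1w}
  5. ALU→r5 ⇒ no(FU)  {0A/2Mu/2Ld/1B | 0r 1w}
  6. ALU→r7 ⇒ no(FU)  {0A/2Mu/2Ld/1B | 0r 1w}
  7. MEM→r5 ⇒ no(RD_PORT)  {0A/2Mu/2Ld/1B | 0r 1w}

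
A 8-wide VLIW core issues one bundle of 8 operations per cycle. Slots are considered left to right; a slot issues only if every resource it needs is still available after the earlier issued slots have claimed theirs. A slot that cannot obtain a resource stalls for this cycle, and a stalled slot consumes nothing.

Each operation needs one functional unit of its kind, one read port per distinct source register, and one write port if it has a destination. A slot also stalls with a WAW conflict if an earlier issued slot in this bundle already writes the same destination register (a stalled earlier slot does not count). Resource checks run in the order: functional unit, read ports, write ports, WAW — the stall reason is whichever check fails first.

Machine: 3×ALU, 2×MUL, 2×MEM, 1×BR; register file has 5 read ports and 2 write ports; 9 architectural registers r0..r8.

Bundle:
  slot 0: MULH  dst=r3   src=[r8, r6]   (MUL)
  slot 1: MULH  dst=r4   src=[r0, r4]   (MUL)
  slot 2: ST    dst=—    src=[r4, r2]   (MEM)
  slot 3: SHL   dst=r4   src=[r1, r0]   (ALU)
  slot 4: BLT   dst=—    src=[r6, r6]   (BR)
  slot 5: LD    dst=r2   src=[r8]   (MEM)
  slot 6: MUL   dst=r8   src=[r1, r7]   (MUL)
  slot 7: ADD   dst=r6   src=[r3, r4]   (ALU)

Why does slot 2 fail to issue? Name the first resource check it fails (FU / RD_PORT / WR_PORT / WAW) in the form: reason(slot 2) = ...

[0] MUL needs rd=2 wr=1: ok; after: ALU=3 MUL=1 MEM=2 BR=1, R=3, W=1
[1] MUL needs rd=2 wr=1: ok; after: ALU=3 MUL=0 MEM=2 BR=1, R=1, W=0
[2] MEM needs rd=2 wr=0: RD_PORT; after: ALU=3 MUL=0 MEM=2 BR=1, R=1, W=0
[3] ALU needs rd=2 wr=1: RD_PORT; after: ALU=3 MUL=0 MEM=2 BR=1, R=1, W=0
[4] BR needs rd=1 wr=0: ok; after: ALU=3 MUL=0 MEM=2 BR=0, R=0, W=0
[5] MEM needs rd=1 wr=1: RD_PORT; after: ALU=3 MUL=0 MEM=2 BR=0, R=0, W=0
[6] MUL needs rd=2 wr=1: FU; after: ALU=3 MUL=0 MEM=2 BR=0, R=0, W=0
[7] ALU needs rd=2 wr=1: RD_PORT; after: ALU=3 MUL=0 MEM=2 BR=0, R=0, W=0

reason(slot 2) = RD_PORT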